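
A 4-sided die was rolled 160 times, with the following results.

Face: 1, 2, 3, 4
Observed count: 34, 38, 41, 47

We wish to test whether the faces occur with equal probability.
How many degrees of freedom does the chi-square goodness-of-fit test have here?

There are k = 4 categories and no parameters were estimated from the data, so df = 4 − 1 = 3.

3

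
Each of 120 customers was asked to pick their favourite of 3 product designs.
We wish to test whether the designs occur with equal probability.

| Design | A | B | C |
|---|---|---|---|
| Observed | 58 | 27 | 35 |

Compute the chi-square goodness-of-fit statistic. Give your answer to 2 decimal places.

12.95

Under H₀ each category has probability 1/3, so each expected count is 120/3 = 40.
A: (58 − 40)²/40 = 324/40 = 8.100
B: (27 − 40)²/40 = 169/40 = 4.225
C: (35 − 40)²/40 = 25/40 = 0.625
Sum = 12.95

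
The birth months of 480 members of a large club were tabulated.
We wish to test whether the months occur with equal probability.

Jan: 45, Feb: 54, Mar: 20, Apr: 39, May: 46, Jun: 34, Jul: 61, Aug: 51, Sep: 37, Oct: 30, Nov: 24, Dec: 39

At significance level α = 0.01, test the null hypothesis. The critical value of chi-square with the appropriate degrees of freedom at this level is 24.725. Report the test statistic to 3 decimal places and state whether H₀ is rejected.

Under H₀ each category has probability 1/12, so each expected count is 480/12 = 40.
Jan: (45 − 40)²/40 = 25/40 = 0.6250
Feb: (54 − 40)²/40 = 196/40 = 4.9000
Mar: (20 − 40)²/40 = 400/40 = 10.0000
Apr: (39 − 40)²/40 = 1/40 = 0.0250
May: (46 − 40)²/40 = 36/40 = 0.9000
Jun: (34 − 40)²/40 = 36/40 = 0.9000
Jul: (61 − 40)²/40 = 441/40 = 11.0250
Aug: (51 − 40)²/40 = 121/40 = 3.0250
Sep: (37 − 40)²/40 = 9/40 = 0.2250
Oct: (30 − 40)²/40 = 100/40 = 2.5000
Nov: (24 − 40)²/40 = 256/40 = 6.4000
Dec: (39 − 40)²/40 = 1/40 = 0.0250
Sum = 40.550
df = 11. Since 40.550 > 24.725, we reject H₀.

40.550; reject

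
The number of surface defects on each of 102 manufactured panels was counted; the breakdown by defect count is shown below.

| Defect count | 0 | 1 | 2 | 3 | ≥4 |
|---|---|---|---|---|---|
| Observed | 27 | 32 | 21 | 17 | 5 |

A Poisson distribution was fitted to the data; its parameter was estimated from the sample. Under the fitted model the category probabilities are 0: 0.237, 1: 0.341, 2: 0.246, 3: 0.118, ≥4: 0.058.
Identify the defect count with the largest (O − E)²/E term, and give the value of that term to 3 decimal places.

Expected counts E_i = n·p_i: 102×0.237 = 24.174, 102×0.341 = 34.782, 102×0.246 = 25.092, 102×0.118 = 12.036, 102×0.058 = 5.916.
0: (27 − 24.174)²/24.174 = 7.986276/24.174 = 0.3304
1: (32 − 34.782)²/34.782 = 7.739524/34.782 = 0.2225
2: (21 − 25.092)²/25.092 = 16.744464/25.092 = 0.6673
3: (17 − 12.036)²/12.036 = 24.641296/12.036 = 2.0473
≥4: (5 − 5.916)²/5.916 = 0.839056/5.916 = 0.1418
The largest term is for 3: 2.047.

3, 2.047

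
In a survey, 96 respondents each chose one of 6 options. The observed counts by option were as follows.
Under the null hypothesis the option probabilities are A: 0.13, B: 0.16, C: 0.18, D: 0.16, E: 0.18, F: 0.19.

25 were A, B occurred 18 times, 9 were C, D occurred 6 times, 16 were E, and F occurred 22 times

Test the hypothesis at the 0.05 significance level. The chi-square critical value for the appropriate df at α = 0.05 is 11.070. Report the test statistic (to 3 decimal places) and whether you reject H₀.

Expected counts E_i = n·p_i: 96×0.13 = 12.48, 96×0.16 = 15.36, 96×0.18 = 17.28, 96×0.16 = 15.36, 96×0.18 = 17.28, 96×0.19 = 18.24.
χ² = (25−12.48)²/12.48 + (18−15.36)²/15.36 + (9−17.28)²/17.28 + (6−15.36)²/15.36 + (16−17.28)²/17.28 + (22−18.24)²/18.24
   = 12.5601 + 0.4538 + 3.9675 + 5.7038 + 0.0948 + 0.7751
Sum = 23.555
df = 5. Since 23.555 > 11.070, we reject H₀.

23.555; reject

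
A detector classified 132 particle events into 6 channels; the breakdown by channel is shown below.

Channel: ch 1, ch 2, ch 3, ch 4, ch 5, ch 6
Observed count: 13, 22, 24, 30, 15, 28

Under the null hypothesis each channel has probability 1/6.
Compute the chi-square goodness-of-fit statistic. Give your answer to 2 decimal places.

Expected count for each of the 6 categories: 132/6 = 22.
χ² = (13−22)²/22 + (22−22)²/22 + (24−22)²/22 + (30−22)²/22 + (15−22)²/22 + (28−22)²/22
   = 3.682 + 0.000 + 0.182 + 2.909 + 2.227 + 1.636
Sum = 10.64

10.64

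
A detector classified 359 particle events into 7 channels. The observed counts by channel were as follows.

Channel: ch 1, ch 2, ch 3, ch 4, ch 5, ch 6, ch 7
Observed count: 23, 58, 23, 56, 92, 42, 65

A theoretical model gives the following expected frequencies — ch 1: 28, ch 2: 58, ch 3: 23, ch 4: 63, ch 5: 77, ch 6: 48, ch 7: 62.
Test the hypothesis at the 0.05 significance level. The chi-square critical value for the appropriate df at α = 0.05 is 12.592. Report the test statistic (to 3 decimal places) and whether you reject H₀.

ch 1: (23 − 28)²/28 = 25/28 = 0.8929
ch 2: (58 − 58)²/58 = 0/58 = 0.0000
ch 3: (23 − 23)²/23 = 0/23 = 0.0000
ch 4: (56 − 63)²/63 = 49/63 = 0.7778
ch 5: (92 − 77)²/77 = 225/77 = 2.9221
ch 6: (42 − 48)²/48 = 36/48 = 0.7500
ch 7: (65 − 62)²/62 = 9/62 = 0.1452
Sum = 5.488
df = 6. Since 5.488 < 12.592, we do not reject H₀.

5.488; do not reject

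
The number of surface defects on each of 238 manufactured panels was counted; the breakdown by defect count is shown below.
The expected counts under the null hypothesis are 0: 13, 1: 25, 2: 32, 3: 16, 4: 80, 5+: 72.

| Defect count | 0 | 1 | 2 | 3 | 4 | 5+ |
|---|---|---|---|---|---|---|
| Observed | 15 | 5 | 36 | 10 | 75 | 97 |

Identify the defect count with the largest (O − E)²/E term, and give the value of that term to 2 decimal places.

χ² = (15−13)²/13 + (5−25)²/25 + (36−32)²/32 + (10−16)²/16 + (75−80)²/80 + (97−72)²/72
   = 0.308 + 16.000 + 0.500 + 2.250 + 0.313 + 8.681
The largest term is for 1: 16.00.

1, 16.00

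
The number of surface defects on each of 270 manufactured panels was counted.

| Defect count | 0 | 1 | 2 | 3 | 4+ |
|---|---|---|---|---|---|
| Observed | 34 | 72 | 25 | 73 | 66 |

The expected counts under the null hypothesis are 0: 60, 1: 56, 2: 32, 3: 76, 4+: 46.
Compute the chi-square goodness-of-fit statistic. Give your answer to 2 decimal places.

26.18

cat         O        E   (O−E)²/E
0          34       60     11.267
1          72       56      4.571
2          25       32      1.531
3          73       76      0.118
4+         66       46      8.696
Sum = 26.18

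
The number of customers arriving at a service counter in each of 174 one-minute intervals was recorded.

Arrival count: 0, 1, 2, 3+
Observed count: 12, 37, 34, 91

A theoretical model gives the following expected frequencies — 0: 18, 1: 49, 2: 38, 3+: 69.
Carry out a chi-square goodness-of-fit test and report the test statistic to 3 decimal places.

12.374

cat         O        E   (O−E)²/E
0          12       18     2.0000
1          37       49     2.9388
2          34       38     0.4211
3+         91       69     7.0145
Sum = 12.374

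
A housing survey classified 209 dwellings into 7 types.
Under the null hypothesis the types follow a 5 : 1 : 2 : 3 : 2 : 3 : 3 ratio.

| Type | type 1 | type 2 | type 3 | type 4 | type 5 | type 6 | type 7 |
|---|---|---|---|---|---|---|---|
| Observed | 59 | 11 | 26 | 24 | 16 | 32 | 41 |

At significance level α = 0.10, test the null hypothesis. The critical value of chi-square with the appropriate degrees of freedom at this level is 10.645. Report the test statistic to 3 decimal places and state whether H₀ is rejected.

7.079; do not reject

Ratio total = 19. Expected counts: 209×5/19 = 55, 209×1/19 = 11, 209×2/19 = 22, 209×3/19 = 33, 209×2/19 = 22, 209×3/19 = 33, 209×3/19 = 33.
type 1: (59 − 55)²/55 = 16/55 = 0.2909
type 2: (11 − 11)²/11 = 0/11 = 0.0000
type 3: (26 − 22)²/22 = 16/22 = 0.7273
type 4: (24 − 33)²/33 = 81/33 = 2.4545
type 5: (16 − 22)²/22 = 36/22 = 1.6364
type 6: (32 − 33)²/33 = 1/33 = 0.0303
type 7: (41 − 33)²/33 = 64/33 = 1.9394
Sum = 7.079
df = 6. Since 7.079 < 10.645, we do not reject H₀.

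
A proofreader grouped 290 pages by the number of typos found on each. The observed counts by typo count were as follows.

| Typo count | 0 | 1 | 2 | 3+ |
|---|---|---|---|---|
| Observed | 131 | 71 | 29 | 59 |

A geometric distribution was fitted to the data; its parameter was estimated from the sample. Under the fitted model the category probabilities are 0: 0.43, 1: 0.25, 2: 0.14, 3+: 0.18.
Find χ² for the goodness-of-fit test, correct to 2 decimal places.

4.55

Expected counts E_i = n·p_i: 290×0.43 = 124.7, 290×0.25 = 72.5, 290×0.14 = 40.6, 290×0.18 = 52.2.
χ² = (131−124.7)²/124.7 + (71−72.5)²/72.5 + (29−40.6)²/40.6 + (59−52.2)²/52.2
   = 0.318 + 0.031 + 3.314 + 0.886
Sum = 4.55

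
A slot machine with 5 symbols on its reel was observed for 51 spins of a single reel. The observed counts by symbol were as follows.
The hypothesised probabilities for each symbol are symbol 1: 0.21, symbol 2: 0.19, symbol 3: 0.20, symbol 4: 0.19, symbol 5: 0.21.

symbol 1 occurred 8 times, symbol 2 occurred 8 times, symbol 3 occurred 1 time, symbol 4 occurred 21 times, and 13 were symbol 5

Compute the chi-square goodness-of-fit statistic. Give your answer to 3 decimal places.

22.969

Expected counts E_i = n·p_i: 51×0.21 = 10.71, 51×0.19 = 9.69, 51×0.20 = 10.2, 51×0.19 = 9.69, 51×0.21 = 10.71.
χ² = (8−10.71)²/10.71 + (8−9.69)²/9.69 + (1−10.2)²/10.2 + (21−9.69)²/9.69 + (13−10.71)²/10.71
   = 0.6857 + 0.2947 + 8.2980 + 13.2008 + 0.4896
Sum = 22.969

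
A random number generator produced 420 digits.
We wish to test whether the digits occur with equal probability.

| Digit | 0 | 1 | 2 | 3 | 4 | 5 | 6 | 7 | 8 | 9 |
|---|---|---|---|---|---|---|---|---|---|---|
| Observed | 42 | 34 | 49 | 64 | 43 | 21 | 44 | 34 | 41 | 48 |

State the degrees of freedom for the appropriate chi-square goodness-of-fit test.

9

There are k = 10 categories and no parameters were estimated from the data, so df = 10 − 1 = 9.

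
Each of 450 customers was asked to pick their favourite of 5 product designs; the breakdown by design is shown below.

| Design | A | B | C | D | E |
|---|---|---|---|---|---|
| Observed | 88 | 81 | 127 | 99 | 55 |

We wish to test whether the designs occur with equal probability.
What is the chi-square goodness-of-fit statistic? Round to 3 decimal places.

30.667

Expected count for each of the 5 categories: 450/5 = 90.
A: (88 − 90)²/90 = 4/90 = 0.0444
B: (81 − 90)²/90 = 81/90 = 0.9000
C: (127 − 90)²/90 = 1369/90 = 15.2111
D: (99 − 90)²/90 = 81/90 = 0.9000
E: (55 − 90)²/90 = 1225/90 = 13.6111
Sum = 30.667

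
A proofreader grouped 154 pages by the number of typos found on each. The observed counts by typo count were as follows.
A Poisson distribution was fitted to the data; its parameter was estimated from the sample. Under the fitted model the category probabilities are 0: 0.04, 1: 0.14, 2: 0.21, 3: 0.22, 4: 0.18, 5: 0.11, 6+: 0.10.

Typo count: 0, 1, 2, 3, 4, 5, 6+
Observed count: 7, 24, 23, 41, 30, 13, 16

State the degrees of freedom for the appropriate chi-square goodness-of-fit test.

5

There are k = 7 categories and 1 parameter estimated from the data, so df = 7 − 1 − 1 = 5.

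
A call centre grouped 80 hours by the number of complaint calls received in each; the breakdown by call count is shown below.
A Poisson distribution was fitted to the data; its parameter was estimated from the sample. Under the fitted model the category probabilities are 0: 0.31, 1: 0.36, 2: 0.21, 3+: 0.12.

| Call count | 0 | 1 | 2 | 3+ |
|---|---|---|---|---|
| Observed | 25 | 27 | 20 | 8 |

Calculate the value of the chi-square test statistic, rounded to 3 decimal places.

0.990

Expected counts E_i = n·p_i: 80×0.31 = 24.8, 80×0.36 = 28.8, 80×0.21 = 16.8, 80×0.12 = 9.6.
cat         O        E   (O−E)²/E
0          25     24.8     0.0016
1          27     28.8     0.1125
2          20     16.8     0.6095
3+          8      9.6     0.2667
Sum = 0.990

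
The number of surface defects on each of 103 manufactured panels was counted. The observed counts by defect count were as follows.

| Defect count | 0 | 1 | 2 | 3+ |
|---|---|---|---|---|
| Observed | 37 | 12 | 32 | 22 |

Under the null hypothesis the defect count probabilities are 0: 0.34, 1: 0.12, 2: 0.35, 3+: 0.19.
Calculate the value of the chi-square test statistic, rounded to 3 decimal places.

Expected counts E_i = n·p_i: 103×0.34 = 35.02, 103×0.12 = 12.36, 103×0.35 = 36.05, 103×0.19 = 19.57.
χ² = (37−35.02)²/35.02 + (12−12.36)²/12.36 + (32−36.05)²/36.05 + (22−19.57)²/19.57
   = 0.1119 + 0.0105 + 0.4550 + 0.3017
Sum = 0.879

0.879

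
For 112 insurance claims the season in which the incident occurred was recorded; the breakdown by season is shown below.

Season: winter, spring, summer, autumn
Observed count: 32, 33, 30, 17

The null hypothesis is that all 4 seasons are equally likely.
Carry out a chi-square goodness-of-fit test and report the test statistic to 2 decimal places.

5.93

Under H₀ each category has probability 1/4, so each expected count is 112/4 = 28.
cat         O        E   (O−E)²/E
winter     32       28      0.571
spring     33       28      0.893
summer     30       28      0.143
autumn     17       28      4.321
Sum = 5.93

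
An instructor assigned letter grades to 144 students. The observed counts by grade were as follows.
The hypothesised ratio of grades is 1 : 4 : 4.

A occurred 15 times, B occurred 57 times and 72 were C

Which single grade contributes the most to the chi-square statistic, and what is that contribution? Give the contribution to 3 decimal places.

Ratio total = 9. Expected counts: 144×1/9 = 16, 144×4/9 = 64, 144×4/9 = 64.
A: (15 − 16)²/16 = 1/16 = 0.0625
B: (57 − 64)²/64 = 49/64 = 0.7656
C: (72 − 64)²/64 = 64/64 = 1.0000
The largest term is for C: 1.000.

C, 1.000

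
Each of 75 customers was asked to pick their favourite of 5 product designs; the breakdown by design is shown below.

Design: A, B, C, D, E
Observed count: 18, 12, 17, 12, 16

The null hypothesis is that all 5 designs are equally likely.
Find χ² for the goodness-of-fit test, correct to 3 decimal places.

Expected count for each of the 5 categories: 75/5 = 15.
A: (18 − 15)²/15 = 9/15 = 0.6000
B: (12 − 15)²/15 = 9/15 = 0.6000
C: (17 − 15)²/15 = 4/15 = 0.2667
D: (12 − 15)²/15 = 9/15 = 0.6000
E: (16 − 15)²/15 = 1/15 = 0.0667
Sum = 2.133

2.133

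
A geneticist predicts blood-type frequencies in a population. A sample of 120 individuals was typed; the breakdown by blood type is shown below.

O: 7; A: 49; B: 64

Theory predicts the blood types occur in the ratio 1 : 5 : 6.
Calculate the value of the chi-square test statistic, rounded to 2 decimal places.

1.19

Ratio total = 12. Expected counts: 120×1/12 = 10, 120×5/12 = 50, 120×6/12 = 60.
χ² = (7−10)²/10 + (49−50)²/50 + (64−60)²/60
   = 0.900 + 0.020 + 0.267
Sum = 1.19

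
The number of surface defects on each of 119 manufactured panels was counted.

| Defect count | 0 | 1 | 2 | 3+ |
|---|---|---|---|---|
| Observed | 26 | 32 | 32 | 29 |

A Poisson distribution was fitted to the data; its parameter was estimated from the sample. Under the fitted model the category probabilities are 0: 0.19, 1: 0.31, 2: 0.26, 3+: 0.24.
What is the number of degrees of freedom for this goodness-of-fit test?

2

There are k = 4 categories and 1 parameter estimated from the data, so df = 4 − 1 − 1 = 2.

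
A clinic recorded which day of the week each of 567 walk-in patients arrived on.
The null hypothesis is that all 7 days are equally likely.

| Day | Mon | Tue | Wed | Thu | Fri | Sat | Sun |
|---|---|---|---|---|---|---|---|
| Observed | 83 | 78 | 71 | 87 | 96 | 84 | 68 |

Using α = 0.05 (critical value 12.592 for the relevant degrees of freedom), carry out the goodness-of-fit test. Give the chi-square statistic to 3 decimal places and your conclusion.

6.815; do not reject

Under H₀ each category has probability 1/7, so each expected count is 567/7 = 81.
Mon: (83 − 81)²/81 = 4/81 = 0.0494
Tue: (78 − 81)²/81 = 9/81 = 0.1111
Wed: (71 − 81)²/81 = 100/81 = 1.2346
Thu: (87 − 81)²/81 = 36/81 = 0.4444
Fri: (96 − 81)²/81 = 225/81 = 2.7778
Sat: (84 − 81)²/81 = 9/81 = 0.1111
Sun: (68 − 81)²/81 = 169/81 = 2.0864
Sum = 6.815
df = 6. Since 6.815 < 12.592, we do not reject H₀.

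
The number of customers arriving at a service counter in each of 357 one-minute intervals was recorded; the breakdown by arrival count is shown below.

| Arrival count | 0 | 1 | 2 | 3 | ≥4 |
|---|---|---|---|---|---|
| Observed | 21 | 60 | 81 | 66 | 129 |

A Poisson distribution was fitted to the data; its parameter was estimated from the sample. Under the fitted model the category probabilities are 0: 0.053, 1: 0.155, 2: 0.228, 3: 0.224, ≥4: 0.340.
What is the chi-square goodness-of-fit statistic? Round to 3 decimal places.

3.542

Expected counts E_i = n·p_i: 357×0.053 = 18.921, 357×0.155 = 55.335, 357×0.228 = 81.396, 357×0.224 = 79.968, 357×0.340 = 121.38.
cat         O        E   (O−E)²/E
0          21   18.921     0.2284
1          60   55.335     0.3933
2          81   81.396     0.0019
3          66   79.968     2.4398
≥4        129   121.38     0.4784
Sum = 3.542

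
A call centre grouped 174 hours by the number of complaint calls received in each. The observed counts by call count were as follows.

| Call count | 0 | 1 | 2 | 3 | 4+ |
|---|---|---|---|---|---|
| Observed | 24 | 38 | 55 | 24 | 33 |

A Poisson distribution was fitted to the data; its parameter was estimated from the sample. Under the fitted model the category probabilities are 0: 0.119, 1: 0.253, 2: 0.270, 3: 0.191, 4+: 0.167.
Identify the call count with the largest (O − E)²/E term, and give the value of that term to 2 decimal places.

Expected counts E_i = n·p_i: 174×0.119 = 20.706, 174×0.253 = 44.022, 174×0.270 = 46.98, 174×0.191 = 33.234, 174×0.167 = 29.058.
χ² = (24−20.706)²/20.706 + (38−44.022)²/44.022 + (55−46.98)²/46.98 + (24−33.234)²/33.234 + (33−29.058)²/29.058
   = 0.524 + 0.824 + 1.369 + 2.566 + 0.535
The largest term is for 3: 2.57.

3, 2.57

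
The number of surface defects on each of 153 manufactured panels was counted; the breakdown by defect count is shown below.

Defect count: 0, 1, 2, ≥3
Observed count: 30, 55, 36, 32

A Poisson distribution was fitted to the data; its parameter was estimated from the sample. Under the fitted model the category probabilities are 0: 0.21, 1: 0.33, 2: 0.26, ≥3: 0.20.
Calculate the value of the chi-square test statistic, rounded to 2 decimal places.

0.97

Expected counts E_i = n·p_i: 153×0.21 = 32.13, 153×0.33 = 50.49, 153×0.26 = 39.78, 153×0.20 = 30.6.
cat         O        E   (O−E)²/E
0          30    32.13      0.141
1          55    50.49      0.403
2          36    39.78      0.359
≥3         32     30.6      0.064
Sum = 0.97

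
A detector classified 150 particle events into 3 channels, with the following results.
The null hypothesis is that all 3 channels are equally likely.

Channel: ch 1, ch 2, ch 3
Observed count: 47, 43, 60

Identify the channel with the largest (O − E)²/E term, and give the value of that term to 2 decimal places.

Under H₀ each category has probability 1/3, so each expected count is 150/3 = 50.
cat         O        E   (O−E)²/E
ch 1       47       50      0.180
ch 2       43       50      0.980
ch 3       60       50      2.000
The largest term is for ch 3: 2.00.

ch 3, 2.00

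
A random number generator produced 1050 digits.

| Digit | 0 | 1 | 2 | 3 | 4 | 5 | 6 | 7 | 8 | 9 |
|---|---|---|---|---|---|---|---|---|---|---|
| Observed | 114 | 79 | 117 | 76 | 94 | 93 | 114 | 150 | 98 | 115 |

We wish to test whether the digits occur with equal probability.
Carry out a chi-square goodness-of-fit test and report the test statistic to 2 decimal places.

40.59

Expected count for each of the 10 categories: 1050/10 = 105.
cat         O        E   (O−E)²/E
0         114      105      0.771
1          79      105      6.438
2         117      105      1.371
3          76      105      8.010
4          94      105      1.152
5          93      105      1.371
6         114      105      0.771
7         150      105     19.286
8          98      105      0.467
9         115      105      0.952
Sum = 40.59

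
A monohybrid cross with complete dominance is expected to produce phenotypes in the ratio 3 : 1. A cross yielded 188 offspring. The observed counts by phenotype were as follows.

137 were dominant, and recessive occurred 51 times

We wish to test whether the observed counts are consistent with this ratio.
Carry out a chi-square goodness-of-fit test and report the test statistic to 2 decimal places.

0.45

Ratio total = 4. Expected counts: 188×3/4 = 141, 188×1/4 = 47.
cat            O        E   (O−E)²/E
dominant     137      141      0.113
recessive     51       47      0.340
Sum = 0.45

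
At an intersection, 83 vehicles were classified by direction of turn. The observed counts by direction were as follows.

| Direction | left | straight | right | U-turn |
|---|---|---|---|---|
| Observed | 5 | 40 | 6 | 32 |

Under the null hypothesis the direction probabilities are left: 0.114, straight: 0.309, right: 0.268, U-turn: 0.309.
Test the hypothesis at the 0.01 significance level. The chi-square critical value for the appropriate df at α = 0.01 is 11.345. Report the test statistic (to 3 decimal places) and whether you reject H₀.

Expected counts E_i = n·p_i: 83×0.114 = 9.462, 83×0.309 = 25.647, 83×0.268 = 22.244, 83×0.309 = 25.647.
cat           O        E   (O−E)²/E
left          5    9.462     2.1041
straight     40   25.647     8.0325
right         6   22.244    11.8624
U-turn       32   25.647     1.5737
Sum = 23.573
df = 3. Since 23.573 > 11.345, we reject H₀.

23.573; reject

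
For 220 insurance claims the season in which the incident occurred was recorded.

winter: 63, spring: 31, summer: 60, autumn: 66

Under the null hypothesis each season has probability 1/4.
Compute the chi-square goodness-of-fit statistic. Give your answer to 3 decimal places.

Under H₀ each category has probability 1/4, so each expected count is 220/4 = 55.
χ² = (63−55)²/55 + (31−55)²/55 + (60−55)²/55 + (66−55)²/55
   = 1.1636 + 10.4727 + 0.4545 + 2.2000
Sum = 14.291

14.291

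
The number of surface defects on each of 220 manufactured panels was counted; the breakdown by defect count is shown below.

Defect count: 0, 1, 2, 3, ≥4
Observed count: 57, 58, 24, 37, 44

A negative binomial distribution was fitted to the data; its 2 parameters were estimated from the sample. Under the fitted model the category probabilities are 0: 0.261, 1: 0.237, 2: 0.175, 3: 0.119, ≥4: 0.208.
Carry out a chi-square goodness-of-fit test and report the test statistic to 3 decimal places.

Expected counts E_i = n·p_i: 220×0.261 = 57.42, 220×0.237 = 52.14, 220×0.175 = 38.5, 220×0.119 = 26.18, 220×0.208 = 45.76.
cat         O        E   (O−E)²/E
0          57    57.42     0.0031
1          58    52.14     0.6586
2          24     38.5     5.4610
3          37    26.18     4.4718
≥4         44    45.76     0.0677
Sum = 10.662

10.662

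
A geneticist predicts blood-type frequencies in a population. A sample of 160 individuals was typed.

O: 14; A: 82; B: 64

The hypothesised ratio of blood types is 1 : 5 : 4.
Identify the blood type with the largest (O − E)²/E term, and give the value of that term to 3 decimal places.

O, 0.250

Ratio total = 10. Expected counts: 160×1/10 = 16, 160×5/10 = 80, 160×4/10 = 64.
cat         O        E   (O−E)²/E
O          14       16     0.2500
A          82       80     0.0500
B          64       64     0.0000
The largest term is for O: 0.250.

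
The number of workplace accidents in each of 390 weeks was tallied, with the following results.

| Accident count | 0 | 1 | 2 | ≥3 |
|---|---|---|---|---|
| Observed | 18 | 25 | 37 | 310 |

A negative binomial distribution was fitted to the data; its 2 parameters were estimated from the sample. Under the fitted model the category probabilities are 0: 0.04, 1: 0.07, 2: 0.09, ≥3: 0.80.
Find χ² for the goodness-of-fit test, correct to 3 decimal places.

Expected counts E_i = n·p_i: 390×0.04 = 15.6, 390×0.07 = 27.3, 390×0.09 = 35.1, 390×0.80 = 312.
χ² = (18−15.6)²/15.6 + (25−27.3)²/27.3 + (37−35.1)²/35.1 + (310−312)²/312
   = 0.3692 + 0.1938 + 0.1028 + 0.0128
Sum = 0.679

0.679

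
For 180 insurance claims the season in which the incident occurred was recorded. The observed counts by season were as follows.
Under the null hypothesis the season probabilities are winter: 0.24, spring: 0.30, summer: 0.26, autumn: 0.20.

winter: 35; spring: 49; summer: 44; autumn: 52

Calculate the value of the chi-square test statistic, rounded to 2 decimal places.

9.30

Expected counts E_i = n·p_i: 180×0.24 = 43.2, 180×0.30 = 54, 180×0.26 = 46.8, 180×0.20 = 36.
winter: (35 − 43.2)²/43.2 = 67.24/43.2 = 1.556
spring: (49 − 54)²/54 = 25/54 = 0.463
summer: (44 − 46.8)²/46.8 = 7.84/46.8 = 0.168
autumn: (52 − 36)²/36 = 256/36 = 7.111
Sum = 9.30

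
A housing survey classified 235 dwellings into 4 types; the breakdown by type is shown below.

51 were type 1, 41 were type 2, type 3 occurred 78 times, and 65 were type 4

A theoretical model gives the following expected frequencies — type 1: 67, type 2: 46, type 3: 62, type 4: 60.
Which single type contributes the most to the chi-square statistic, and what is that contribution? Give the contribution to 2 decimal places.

χ² = (51−67)²/67 + (41−46)²/46 + (78−62)²/62 + (65−60)²/60
   = 3.821 + 0.543 + 4.129 + 0.417
The largest term is for type 3: 4.13.

type 3, 4.13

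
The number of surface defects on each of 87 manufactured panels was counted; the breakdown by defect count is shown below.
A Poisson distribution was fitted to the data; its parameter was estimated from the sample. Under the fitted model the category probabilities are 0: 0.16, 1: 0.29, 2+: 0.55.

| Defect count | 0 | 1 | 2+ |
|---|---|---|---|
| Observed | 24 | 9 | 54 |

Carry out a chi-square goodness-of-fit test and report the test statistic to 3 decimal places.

18.530

Expected counts E_i = n·p_i: 87×0.16 = 13.92, 87×0.29 = 25.23, 87×0.55 = 47.85.
χ² = (24−13.92)²/13.92 + (9−25.23)²/25.23 + (54−47.85)²/47.85
   = 7.2993 + 10.4405 + 0.7904
Sum = 18.530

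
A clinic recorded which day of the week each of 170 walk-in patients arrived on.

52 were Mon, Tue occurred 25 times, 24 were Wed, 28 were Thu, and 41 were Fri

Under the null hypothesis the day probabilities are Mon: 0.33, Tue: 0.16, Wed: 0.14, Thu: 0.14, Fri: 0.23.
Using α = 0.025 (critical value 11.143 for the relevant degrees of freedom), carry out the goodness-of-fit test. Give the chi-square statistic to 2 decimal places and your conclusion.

1.31; do not reject

Expected counts E_i = n·p_i: 170×0.33 = 56.1, 170×0.16 = 27.2, 170×0.14 = 23.8, 170×0.14 = 23.8, 170×0.23 = 39.1.
cat         O        E   (O−E)²/E
Mon        52     56.1      0.300
Tue        25     27.2      0.178
Wed        24     23.8      0.002
Thu        28     23.8      0.741
Fri        41     39.1      0.092
Sum = 1.31
df = 4. Since 1.31 < 11.143, we do not reject H₀.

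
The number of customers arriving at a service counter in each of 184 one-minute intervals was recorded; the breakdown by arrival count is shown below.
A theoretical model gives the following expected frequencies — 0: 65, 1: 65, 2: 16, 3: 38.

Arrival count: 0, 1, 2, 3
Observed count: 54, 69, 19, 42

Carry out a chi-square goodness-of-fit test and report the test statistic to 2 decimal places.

3.09

0: (54 − 65)²/65 = 121/65 = 1.862
1: (69 − 65)²/65 = 16/65 = 0.246
2: (19 − 16)²/16 = 9/16 = 0.563
3: (42 − 38)²/38 = 16/38 = 0.421
Sum = 3.09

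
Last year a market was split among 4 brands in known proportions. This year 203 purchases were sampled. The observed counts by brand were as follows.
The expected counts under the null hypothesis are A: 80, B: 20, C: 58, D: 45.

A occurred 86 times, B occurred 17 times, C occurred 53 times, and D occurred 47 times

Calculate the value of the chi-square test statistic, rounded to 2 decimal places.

cat         O        E   (O−E)²/E
A          86       80      0.450
B          17       20      0.450
C          53       58      0.431
D          47       45      0.089
Sum = 1.42

1.42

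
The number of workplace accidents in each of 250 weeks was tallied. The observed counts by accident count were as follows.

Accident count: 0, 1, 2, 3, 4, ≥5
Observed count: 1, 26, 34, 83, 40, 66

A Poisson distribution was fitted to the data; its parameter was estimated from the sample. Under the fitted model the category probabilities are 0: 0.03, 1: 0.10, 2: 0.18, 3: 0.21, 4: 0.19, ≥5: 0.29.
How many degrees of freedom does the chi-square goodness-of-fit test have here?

4

There are k = 6 categories and 1 parameter estimated from the data, so df = 6 − 1 − 1 = 4.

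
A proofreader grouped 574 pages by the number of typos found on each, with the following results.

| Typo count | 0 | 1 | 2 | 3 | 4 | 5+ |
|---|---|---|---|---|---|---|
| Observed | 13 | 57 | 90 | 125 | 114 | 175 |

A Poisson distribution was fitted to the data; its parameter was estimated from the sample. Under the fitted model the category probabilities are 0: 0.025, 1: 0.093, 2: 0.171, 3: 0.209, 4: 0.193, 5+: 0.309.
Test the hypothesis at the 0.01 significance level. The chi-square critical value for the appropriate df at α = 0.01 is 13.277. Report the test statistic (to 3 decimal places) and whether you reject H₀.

Expected counts E_i = n·p_i: 574×0.025 = 14.35, 574×0.093 = 53.382, 574×0.171 = 98.154, 574×0.209 = 119.966, 574×0.193 = 110.782, 574×0.309 = 177.366.
0: (13 − 14.35)²/14.35 = 1.8225/14.35 = 0.1270
1: (57 − 53.382)²/53.382 = 13.089924/53.382 = 0.2452
2: (90 − 98.154)²/98.154 = 66.487716/98.154 = 0.6774
3: (125 − 119.966)²/119.966 = 25.341156/119.966 = 0.2112
4: (114 − 110.782)²/110.782 = 10.355524/110.782 = 0.0935
5+: (175 − 177.366)²/177.366 = 5.597956/177.366 = 0.0316
Sum = 1.386
df = 4. Since 1.386 < 13.277, we do not reject H₀.

1.386; do not reject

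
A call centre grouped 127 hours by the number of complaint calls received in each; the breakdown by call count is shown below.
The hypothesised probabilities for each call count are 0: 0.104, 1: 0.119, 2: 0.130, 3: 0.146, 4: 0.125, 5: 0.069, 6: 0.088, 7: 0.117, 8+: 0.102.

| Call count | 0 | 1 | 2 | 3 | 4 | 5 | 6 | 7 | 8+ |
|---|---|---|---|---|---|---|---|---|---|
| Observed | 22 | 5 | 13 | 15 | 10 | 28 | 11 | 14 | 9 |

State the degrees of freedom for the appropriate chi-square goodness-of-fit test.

There are k = 9 categories and no parameters were estimated from the data, so df = 9 − 1 = 8.

8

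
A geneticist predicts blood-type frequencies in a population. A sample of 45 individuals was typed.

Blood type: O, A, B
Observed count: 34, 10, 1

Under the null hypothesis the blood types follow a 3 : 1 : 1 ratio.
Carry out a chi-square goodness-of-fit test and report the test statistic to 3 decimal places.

Ratio total = 5. Expected counts: 45×3/5 = 27, 45×1/5 = 9, 45×1/5 = 9.
χ² = (34−27)²/27 + (10−9)²/9 + (1−9)²/9
   = 1.8148 + 0.1111 + 7.1111
Sum = 9.037

9.037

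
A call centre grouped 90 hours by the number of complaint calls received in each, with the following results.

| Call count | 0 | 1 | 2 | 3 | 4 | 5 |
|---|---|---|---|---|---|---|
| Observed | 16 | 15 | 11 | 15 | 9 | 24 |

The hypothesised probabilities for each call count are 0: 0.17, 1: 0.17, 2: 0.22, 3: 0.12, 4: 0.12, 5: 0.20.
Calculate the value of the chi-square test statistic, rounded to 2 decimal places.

Expected counts E_i = n·p_i: 90×0.17 = 15.3, 90×0.17 = 15.3, 90×0.22 = 19.8, 90×0.12 = 10.8, 90×0.12 = 10.8, 90×0.20 = 18.
cat         O        E   (O−E)²/E
0          16     15.3      0.032
1          15     15.3      0.006
2          11     19.8      3.911
3          15     10.8      1.633
4           9     10.8      0.300
5          24       18      2.000
Sum = 7.88

7.88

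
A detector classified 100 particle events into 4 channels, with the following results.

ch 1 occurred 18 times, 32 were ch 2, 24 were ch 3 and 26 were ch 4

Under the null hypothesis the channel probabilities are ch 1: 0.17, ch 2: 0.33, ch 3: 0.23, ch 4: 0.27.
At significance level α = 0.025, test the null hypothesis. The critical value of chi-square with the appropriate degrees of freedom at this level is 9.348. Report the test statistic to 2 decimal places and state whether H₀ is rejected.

Expected counts E_i = n·p_i: 100×0.17 = 17, 100×0.33 = 33, 100×0.23 = 23, 100×0.27 = 27.
cat         O        E   (O−E)²/E
ch 1       18       17      0.059
ch 2       32       33      0.030
ch 3       24       23      0.043
ch 4       26       27      0.037
Sum = 0.17
df = 3. Since 0.17 < 9.348, we do not reject H₀.

0.17; do not reject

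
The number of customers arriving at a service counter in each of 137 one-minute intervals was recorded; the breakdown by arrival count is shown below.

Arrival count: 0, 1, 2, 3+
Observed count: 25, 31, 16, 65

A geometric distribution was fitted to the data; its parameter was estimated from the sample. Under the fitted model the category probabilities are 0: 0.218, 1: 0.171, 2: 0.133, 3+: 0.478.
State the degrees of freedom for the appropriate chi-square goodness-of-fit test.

There are k = 4 categories and 1 parameter estimated from the data, so df = 4 − 1 − 1 = 2.

2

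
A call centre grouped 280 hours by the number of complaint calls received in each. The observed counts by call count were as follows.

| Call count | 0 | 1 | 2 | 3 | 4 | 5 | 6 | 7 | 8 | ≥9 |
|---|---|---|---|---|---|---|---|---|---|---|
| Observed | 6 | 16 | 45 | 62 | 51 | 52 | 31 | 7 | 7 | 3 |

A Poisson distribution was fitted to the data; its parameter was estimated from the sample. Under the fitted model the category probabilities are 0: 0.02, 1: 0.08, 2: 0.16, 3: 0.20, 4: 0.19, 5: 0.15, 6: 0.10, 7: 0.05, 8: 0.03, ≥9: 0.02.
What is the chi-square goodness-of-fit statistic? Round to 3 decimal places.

10.235

Expected counts E_i = n·p_i: 280×0.02 = 5.6, 280×0.08 = 22.4, 280×0.16 = 44.8, 280×0.20 = 56, 280×0.19 = 53.2, 280×0.15 = 42, 280×0.10 = 28, 280×0.05 = 14, 280×0.03 = 8.4, 280×0.02 = 5.6.
χ² = (6−5.6)²/5.6 + (16−22.4)²/22.4 + (45−44.8)²/44.8 + (62−56)²/56 + (51−53.2)²/53.2 + (52−42)²/42 + (31−28)²/28 + (7−14)²/14 + (7−8.4)²/8.4 + (3−5.6)²/5.6
   = 0.0286 + 1.8286 + 0.0009 + 0.6429 + 0.0910 + 2.3810 + 0.3214 + 3.5000 + 0.2333 + 1.2071
Sum = 10.235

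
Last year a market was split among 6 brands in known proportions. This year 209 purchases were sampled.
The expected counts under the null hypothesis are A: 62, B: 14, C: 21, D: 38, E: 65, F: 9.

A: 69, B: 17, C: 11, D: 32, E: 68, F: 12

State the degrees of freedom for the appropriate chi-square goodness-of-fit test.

There are k = 6 categories and no parameters were estimated from the data, so df = 6 − 1 = 5.

5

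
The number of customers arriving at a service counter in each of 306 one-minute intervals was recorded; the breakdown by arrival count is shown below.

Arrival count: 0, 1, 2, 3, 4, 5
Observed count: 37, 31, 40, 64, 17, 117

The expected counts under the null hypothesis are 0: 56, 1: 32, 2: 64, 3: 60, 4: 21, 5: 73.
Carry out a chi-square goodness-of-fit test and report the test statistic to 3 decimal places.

43.027

χ² = (37−56)²/56 + (31−32)²/32 + (40−64)²/64 + (64−60)²/60 + (17−21)²/21 + (117−73)²/73
   = 6.4464 + 0.0313 + 9.0000 + 0.2667 + 0.7619 + 26.5205
Sum = 43.027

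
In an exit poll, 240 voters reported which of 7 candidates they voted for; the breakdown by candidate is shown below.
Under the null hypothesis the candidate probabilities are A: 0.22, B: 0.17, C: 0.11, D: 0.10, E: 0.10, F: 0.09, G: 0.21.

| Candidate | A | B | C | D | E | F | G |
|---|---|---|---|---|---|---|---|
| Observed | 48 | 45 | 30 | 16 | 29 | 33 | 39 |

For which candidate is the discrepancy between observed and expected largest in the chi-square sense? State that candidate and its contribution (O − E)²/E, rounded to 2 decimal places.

Expected counts E_i = n·p_i: 240×0.22 = 52.8, 240×0.17 = 40.8, 240×0.11 = 26.4, 240×0.10 = 24, 240×0.10 = 24, 240×0.09 = 21.6, 240×0.21 = 50.4.
χ² = (48−52.8)²/52.8 + (45−40.8)²/40.8 + (30−26.4)²/26.4 + (16−24)²/24 + (29−24)²/24 + (33−21.6)²/21.6 + (39−50.4)²/50.4
   = 0.436 + 0.432 + 0.491 + 2.667 + 1.042 + 6.017 + 2.579
The largest term is for F: 6.02.

F, 6.02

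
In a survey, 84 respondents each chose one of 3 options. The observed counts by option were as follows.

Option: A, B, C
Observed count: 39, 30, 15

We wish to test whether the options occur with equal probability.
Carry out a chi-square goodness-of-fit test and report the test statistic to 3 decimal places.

Expected count for each of the 3 categories: 84/3 = 28.
χ² = (39−28)²/28 + (30−28)²/28 + (15−28)²/28
   = 4.3214 + 0.1429 + 6.0357
Sum = 10.500

10.500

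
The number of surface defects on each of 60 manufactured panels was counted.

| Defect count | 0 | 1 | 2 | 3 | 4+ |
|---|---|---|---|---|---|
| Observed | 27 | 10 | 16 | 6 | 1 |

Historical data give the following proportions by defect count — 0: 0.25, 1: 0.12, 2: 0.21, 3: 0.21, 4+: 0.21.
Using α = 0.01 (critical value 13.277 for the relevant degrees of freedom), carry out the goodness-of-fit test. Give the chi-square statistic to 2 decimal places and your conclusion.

25.74; reject

Expected counts E_i = n·p_i: 60×0.25 = 15, 60×0.12 = 7.2, 60×0.21 = 12.6, 60×0.21 = 12.6, 60×0.21 = 12.6.
0: (27 − 15)²/15 = 144/15 = 9.600
1: (10 − 7.2)²/7.2 = 7.84/7.2 = 1.089
2: (16 − 12.6)²/12.6 = 11.56/12.6 = 0.917
3: (6 − 12.6)²/12.6 = 43.56/12.6 = 3.457
4+: (1 − 12.6)²/12.6 = 134.56/12.6 = 10.679
Sum = 25.74
df = 4. Since 25.74 > 13.277, we reject H₀.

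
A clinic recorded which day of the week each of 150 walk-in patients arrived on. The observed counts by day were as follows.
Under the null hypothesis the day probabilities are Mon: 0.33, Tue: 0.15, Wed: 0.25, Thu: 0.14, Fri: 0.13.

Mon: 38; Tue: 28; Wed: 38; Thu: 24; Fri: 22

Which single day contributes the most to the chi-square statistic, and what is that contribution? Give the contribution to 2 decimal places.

Mon, 2.67

Expected counts E_i = n·p_i: 150×0.33 = 49.5, 150×0.15 = 22.5, 150×0.25 = 37.5, 150×0.14 = 21, 150×0.13 = 19.5.
χ² = (38−49.5)²/49.5 + (28−22.5)²/22.5 + (38−37.5)²/37.5 + (24−21)²/21 + (22−19.5)²/19.5
   = 2.672 + 1.344 + 0.007 + 0.429 + 0.321
The largest term is for Mon: 2.67.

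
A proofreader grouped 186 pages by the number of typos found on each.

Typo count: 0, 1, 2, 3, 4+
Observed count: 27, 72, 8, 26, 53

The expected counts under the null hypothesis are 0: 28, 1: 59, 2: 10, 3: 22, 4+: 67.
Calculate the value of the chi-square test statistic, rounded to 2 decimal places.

0: (27 − 28)²/28 = 1/28 = 0.036
1: (72 − 59)²/59 = 169/59 = 2.864
2: (8 − 10)²/10 = 4/10 = 0.400
3: (26 − 22)²/22 = 16/22 = 0.727
4+: (53 − 67)²/67 = 196/67 = 2.925
Sum = 6.95

6.95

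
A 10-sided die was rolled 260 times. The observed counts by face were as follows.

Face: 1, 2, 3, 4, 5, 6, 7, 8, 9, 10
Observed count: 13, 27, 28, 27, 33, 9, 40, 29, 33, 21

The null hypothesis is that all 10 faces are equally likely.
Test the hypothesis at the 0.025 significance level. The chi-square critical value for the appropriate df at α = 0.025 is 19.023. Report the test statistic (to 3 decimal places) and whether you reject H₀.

Under H₀ each category has probability 1/10, so each expected count is 260/10 = 26.
χ² = (13−26)²/26 + (27−26)²/26 + (28−26)²/26 + (27−26)²/26 + (33−26)²/26 + (9−26)²/26 + (40−26)²/26 + (29−26)²/26 + (33−26)²/26 + (21−26)²/26
   = 6.5000 + 0.0385 + 0.1538 + 0.0385 + 1.8846 + 11.1154 + 7.5385 + 0.3462 + 1.8846 + 0.9615
Sum = 30.462
df = 9. Since 30.462 > 19.023, we reject H₀.

30.462; reject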